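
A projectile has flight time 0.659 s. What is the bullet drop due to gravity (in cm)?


drop = 0.5*g*t^2 = 0.5*9.81*0.659^2 = 2.13015 m ≈ 213 cm

213 cm


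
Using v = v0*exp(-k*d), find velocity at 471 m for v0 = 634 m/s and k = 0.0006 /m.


v = v0*exp(-k*d) = 634*exp(-0.0006*471) = 477.9 m/s

477.9 m/s


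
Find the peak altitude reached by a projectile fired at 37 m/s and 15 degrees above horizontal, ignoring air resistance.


H = (v0*sin(theta))^2 / (2g) = (37*sin(15°))^2 / (2*9.81) = 4.674 m

4.674 m


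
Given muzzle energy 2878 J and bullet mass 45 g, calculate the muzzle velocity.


v = sqrt(2*E/m) = sqrt(2*2878/0.045) = 357.6 m/s

357.6 m/s


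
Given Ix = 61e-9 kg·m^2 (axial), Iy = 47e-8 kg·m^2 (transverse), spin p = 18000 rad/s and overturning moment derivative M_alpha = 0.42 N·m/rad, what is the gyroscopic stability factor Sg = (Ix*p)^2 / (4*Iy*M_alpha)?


Sg = Ix^2 * p^2 / (4 * Iy * M_alpha) = (61e-9)^2 * 18000^2 / (4 * 47e-8 * 0.42) = 1.527

1.527


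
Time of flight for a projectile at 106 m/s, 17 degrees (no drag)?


T = 2*v0*sin(theta)/g = 2*106*sin(17°)/9.81 = 6.318 s

6.318 s


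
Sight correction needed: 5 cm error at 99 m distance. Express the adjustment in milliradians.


1 mrad subtends 1 cm per 10 m of range, so adj = error_cm / (dist_m / 10) = 5 / (99/10) = 0.5051 mrad

0.5051 mrad


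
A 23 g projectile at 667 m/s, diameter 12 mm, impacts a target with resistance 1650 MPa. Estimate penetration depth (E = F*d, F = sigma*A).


A = pi*(d/2)^2 = pi*(12/2)^2 = 113.097 mm^2
E = 0.5*m*v^2 = 0.5*0.023*667^2 = 5116.22 J
depth = E/(sigma*A) = 5116.22 J / (1650 MPa * 113.097 mm^2) = 5116.22/(1650 * 113.097) m = 0.0274166 m ≈ 27.42 mm

27.42 mm


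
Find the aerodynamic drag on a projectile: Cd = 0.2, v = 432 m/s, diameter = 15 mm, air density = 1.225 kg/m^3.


A = pi*(d/2)^2 = pi*(15/2000)^2 = 1.76715e-04 m^2
Fd = 0.5*Cd*rho*A*v^2 = 0.5*0.2*1.225*1.76715e-04*432^2 = 4.04 N

4.04 N


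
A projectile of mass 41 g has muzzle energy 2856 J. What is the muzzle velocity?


v = sqrt(2*E/m) = sqrt(2*2856/0.041) = 373.3 m/s

373.3 m/s


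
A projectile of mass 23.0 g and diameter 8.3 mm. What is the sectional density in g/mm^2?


SD = m/d^2 = 23.0/8.3^2 = 0.3339 g/mm^2

0.3339 g/mm^2


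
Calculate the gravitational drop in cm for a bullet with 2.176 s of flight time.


drop = 0.5*g*t^2 = 0.5*9.81*2.176^2 = 23.2251 m ≈ 2323 cm

2323 cm


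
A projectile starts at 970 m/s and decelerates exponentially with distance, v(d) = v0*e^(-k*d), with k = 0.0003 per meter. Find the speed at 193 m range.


v = v0*exp(-k*d) = 970*exp(-0.0003*193) = 915.4 m/s

915.4 m/s


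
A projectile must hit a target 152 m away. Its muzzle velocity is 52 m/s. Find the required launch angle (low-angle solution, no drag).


sin(2*theta) = R*g/v0^2 = 152*9.81/52^2 = 0.55145, theta = arcsin(0.55145)/2 = 16.73°

16.73 degrees


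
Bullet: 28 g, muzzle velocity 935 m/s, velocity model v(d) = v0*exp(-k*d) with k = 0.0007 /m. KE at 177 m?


v = v0*exp(-k*d) = 935*exp(-0.0007*177) = 826.043 m/s
E = 0.5*m*v^2 = 0.5*0.028*826.043^2 = 9553 J

9553 J


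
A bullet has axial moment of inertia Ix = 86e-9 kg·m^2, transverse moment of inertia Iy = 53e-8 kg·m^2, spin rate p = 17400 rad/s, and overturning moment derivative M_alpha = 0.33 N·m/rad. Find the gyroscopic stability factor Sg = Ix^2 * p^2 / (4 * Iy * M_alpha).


Sg = Ix^2 * p^2 / (4 * Iy * M_alpha) = (86e-9)^2 * 17400^2 / (4 * 53e-8 * 0.33) = 3.201

3.201


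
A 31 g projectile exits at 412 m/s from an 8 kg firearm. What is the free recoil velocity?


v_recoil = m_p * v_p / m_gun = 0.031 * 412 / 8 = 1.597 m/s

1.597 m/s


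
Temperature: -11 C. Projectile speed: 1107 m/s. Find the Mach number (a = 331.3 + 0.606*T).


a = 331.3 + 0.606*(-11) = 324.634 m/s
M = v/a = 1107/324.634 = 3.41

3.41


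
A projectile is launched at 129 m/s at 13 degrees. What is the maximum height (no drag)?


H = (v0*sin(theta))^2 / (2g) = (129*sin(13°))^2 / (2*9.81) = 42.92 m

42.92 m


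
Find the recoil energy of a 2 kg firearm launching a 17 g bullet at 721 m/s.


v_r = m_p*v_p/m_gun = 0.017*721/2 = 6.1285 m/s, E_r = 0.5*m_gun*v_r^2 = 0.5*2*6.1285^2 = 37.56 J

37.56 J


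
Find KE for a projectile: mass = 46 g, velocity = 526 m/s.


E = 0.5*m*v^2 = 0.5*0.046*526^2 = 6364 J

6364 J


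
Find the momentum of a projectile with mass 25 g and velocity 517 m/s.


p = m*v = 0.025*517 = 12.93 kg·m/s

12.93 kg·m/s


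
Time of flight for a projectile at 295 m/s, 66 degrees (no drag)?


T = 2*v0*sin(theta)/g = 2*295*sin(66°)/9.81 = 54.94 s

54.94 s


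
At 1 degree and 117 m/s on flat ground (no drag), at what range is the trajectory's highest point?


R = v0^2*sin(2*theta)/g = 117^2*sin(2*1°)/9.81 = 48.6992 m
apex_dist = R/2 = 48.6992/2 = 24.35 m

24.35 m


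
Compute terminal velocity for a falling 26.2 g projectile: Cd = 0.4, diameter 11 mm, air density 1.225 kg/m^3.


A = pi*(d/2)^2 = pi*(11/2000)^2 = 9.50332e-05 m^2
vt = sqrt(2mg/(Cd*rho*A)) = sqrt(2*0.0262*9.81/(0.4 * 1.225 * 9.50332e-05)) = 105.1 m/s

105.1 m/s


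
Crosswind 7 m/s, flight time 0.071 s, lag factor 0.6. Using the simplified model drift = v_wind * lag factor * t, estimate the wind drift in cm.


drift = v_wind * lag * t = 7 * 0.6 * 0.071 = 0.2982 m ≈ 29.82 cm

29.82 cm


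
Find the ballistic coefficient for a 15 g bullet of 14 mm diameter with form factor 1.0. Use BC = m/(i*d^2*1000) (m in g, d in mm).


BC = m/(i*d^2*1000) = 15/(1.0 * 14^2 * 1000) = 7.653e-05

7.653e-05


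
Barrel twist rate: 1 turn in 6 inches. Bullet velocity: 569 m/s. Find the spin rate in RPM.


twist_m = 6*0.0254 = 0.1524 m
spin = v/twist = 569/0.1524 = 3733.596 rev/s
RPM = spin*60 = 3733.596*60 ≈ 224016 RPM

224016 RPM


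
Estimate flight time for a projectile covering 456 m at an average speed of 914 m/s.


t = d/v = 456/914 = 0.4989 s

0.4989 s


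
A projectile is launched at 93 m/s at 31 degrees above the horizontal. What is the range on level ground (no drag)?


R = v0^2 * sin(2*theta) / g = 93^2 * sin(2*31°) / 9.81 = 778.5 m

778.5 m


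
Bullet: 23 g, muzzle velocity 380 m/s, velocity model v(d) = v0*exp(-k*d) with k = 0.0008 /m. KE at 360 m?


v = v0*exp(-k*d) = 380*exp(-0.0008*360) = 284.909 m/s
E = 0.5*m*v^2 = 0.5*0.023*284.909^2 = 933.5 J

933.5 J


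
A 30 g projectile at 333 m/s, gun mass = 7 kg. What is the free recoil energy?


v_r = m_p*v_p/m_gun = 0.03*333/7 = 1.42714 m/s, E_r = 0.5*m_gun*v_r^2 = 0.5*7*1.42714^2 = 7.129 J

7.129 J


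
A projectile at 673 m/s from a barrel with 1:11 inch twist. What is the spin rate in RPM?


twist_m = 11*0.0254 = 0.2794 m
spin = v/twist = 673/0.2794 = 2408.733 rev/s
RPM = spin*60 = 2408.733*60 ≈ 144524 RPM

144524 RPM


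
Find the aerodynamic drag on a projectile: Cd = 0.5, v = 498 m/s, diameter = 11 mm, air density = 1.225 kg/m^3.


A = pi*(d/2)^2 = pi*(11/2000)^2 = 9.50332e-05 m^2
Fd = 0.5*Cd*rho*A*v^2 = 0.5*0.5*1.225*9.50332e-05*498^2 = 7.218 N

7.218 N


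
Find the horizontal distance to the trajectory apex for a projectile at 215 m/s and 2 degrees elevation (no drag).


R = v0^2*sin(2*theta)/g = 215^2*sin(2*2°)/9.81 = 328.694 m
apex_dist = R/2 = 328.694/2 = 164.3 m

164.3 m


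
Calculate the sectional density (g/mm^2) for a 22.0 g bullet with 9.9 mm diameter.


SD = m/d^2 = 22.0/9.9^2 = 0.2245 g/mm^2

0.2245 g/mm^2


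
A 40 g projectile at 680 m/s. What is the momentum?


p = m*v = 0.04*680 = 27.2 kg·m/s

27.2 kg·m/s


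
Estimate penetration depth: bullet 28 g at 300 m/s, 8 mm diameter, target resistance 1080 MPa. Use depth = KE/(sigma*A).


A = pi*(d/2)^2 = pi*(8/2)^2 = 50.2655 mm^2
E = 0.5*m*v^2 = 0.5*0.028*300^2 = 1260 J
depth = E/(sigma*A) = 1260 J / (1080 MPa * 50.2655 mm^2) = 1260/(1080 * 50.2655) m = 0.0232101 m ≈ 23.21 mm

23.21 mm


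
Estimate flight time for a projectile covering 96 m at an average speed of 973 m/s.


t = d/v = 96/973 = 0.09866 s

0.09866 s


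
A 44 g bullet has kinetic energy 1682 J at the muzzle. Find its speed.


v = sqrt(2*E/m) = sqrt(2*1682/0.044) = 276.5 m/s

276.5 m/s


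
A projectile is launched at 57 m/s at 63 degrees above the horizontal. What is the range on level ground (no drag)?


R = v0^2 * sin(2*theta) / g = 57^2 * sin(2*63°) / 9.81 = 267.9 m

267.9 m


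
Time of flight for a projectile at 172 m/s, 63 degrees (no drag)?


T = 2*v0*sin(theta)/g = 2*172*sin(63°)/9.81 = 31.24 s

31.24 s


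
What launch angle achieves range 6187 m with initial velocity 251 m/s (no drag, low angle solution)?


sin(2*theta) = R*g/v0^2 = 6187*9.81/251^2 = 0.963389, theta = arcsin(0.963389)/2 = 37.22°

37.22 degrees


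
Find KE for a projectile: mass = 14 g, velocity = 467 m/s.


E = 0.5*m*v^2 = 0.5*0.014*467^2 = 1527 J

1527 J


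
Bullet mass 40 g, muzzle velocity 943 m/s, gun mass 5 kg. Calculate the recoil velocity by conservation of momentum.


v_recoil = m_p * v_p / m_gun = 0.04 * 943 / 5 = 7.544 m/s

7.544 m/s


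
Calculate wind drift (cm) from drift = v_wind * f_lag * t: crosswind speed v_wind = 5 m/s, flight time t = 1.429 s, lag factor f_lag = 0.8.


drift = v_wind * lag * t = 5 * 0.8 * 1.429 = 5.716 m ≈ 571.6 cm

571.6 cm


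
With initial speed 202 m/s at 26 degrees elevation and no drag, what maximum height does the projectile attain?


H = (v0*sin(theta))^2 / (2g) = (202*sin(26°))^2 / (2*9.81) = 399.7 m

399.7 m


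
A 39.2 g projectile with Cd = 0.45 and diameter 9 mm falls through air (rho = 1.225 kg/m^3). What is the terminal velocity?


A = pi*(d/2)^2 = pi*(9/2000)^2 = 6.36173e-05 m^2
vt = sqrt(2mg/(Cd*rho*A)) = sqrt(2*0.0392*9.81/(0.45 * 1.225 * 6.36173e-05)) = 148.1 m/s

148.1 m/s


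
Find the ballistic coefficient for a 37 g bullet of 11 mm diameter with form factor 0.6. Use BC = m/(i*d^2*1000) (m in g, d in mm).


BC = m/(i*d^2*1000) = 37/(0.6 * 11^2 * 1000) = 0.0005096

0.0005096


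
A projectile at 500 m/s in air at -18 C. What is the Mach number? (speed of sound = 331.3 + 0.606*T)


a = 331.3 + 0.606*(-18) = 320.392 m/s
M = v/a = 500/320.392 = 1.561

1.561


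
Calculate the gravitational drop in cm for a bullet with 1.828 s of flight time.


drop = 0.5*g*t^2 = 0.5*9.81*1.828^2 = 16.3905 m ≈ 1639 cm

1639 cm


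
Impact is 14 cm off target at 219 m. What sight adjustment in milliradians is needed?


1 mrad subtends 1 cm per 10 m of range, so adj = error_cm / (dist_m / 10) = 14 / (219/10) = 0.6393 mrad

0.6393 mrad


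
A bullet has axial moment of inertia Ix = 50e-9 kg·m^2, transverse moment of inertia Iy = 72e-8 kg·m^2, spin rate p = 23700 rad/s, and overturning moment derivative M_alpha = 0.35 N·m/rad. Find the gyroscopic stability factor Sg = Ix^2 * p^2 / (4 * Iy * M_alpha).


Sg = Ix^2 * p^2 / (4 * Iy * M_alpha) = (50e-9)^2 * 23700^2 / (4 * 72e-8 * 0.35) = 1.393

1.393


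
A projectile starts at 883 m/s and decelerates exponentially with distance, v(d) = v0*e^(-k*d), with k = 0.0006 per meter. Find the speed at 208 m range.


v = v0*exp(-k*d) = 883*exp(-0.0006*208) = 779.4 m/s

779.4 m/s


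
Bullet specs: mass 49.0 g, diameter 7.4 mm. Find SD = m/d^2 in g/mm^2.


SD = m/d^2 = 49.0/7.4^2 = 0.8948 g/mm^2

0.8948 g/mm^2


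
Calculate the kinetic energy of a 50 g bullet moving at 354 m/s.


E = 0.5*m*v^2 = 0.5*0.05*354^2 = 3133 J

3133 J


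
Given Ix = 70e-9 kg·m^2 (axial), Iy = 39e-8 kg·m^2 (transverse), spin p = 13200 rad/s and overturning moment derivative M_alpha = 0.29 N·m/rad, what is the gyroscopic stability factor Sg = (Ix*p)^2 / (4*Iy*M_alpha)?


Sg = Ix^2 * p^2 / (4 * Iy * M_alpha) = (70e-9)^2 * 13200^2 / (4 * 39e-8 * 0.29) = 1.887

1.887


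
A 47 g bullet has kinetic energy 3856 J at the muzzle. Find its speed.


v = sqrt(2*E/m) = sqrt(2*3856/0.047) = 405.1 m/s

405.1 m/s


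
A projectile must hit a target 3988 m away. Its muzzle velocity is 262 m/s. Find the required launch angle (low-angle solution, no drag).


sin(2*theta) = R*g/v0^2 = 3988*9.81/262^2 = 0.56993, theta = arcsin(0.56993)/2 = 17.37°

17.37 degrees


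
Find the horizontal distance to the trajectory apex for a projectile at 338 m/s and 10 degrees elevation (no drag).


R = v0^2*sin(2*theta)/g = 338^2*sin(2*10°)/9.81 = 3983.05 m
apex_dist = R/2 = 3983.05/2 = 1992 m

1992 m


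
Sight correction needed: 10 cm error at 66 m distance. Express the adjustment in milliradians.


1 mrad subtends 1 cm per 10 m of range, so adj = error_cm / (dist_m / 10) = 10 / (66/10) = 1.515 mrad

1.515 mrad


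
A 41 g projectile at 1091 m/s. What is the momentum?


p = m*v = 0.041*1091 = 44.73 kg·m/s

44.73 kg·m/s


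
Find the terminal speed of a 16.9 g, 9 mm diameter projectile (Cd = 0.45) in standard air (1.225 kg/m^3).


A = pi*(d/2)^2 = pi*(9/2000)^2 = 6.36173e-05 m^2
vt = sqrt(2mg/(Cd*rho*A)) = sqrt(2*0.0169*9.81/(0.45 * 1.225 * 6.36173e-05)) = 97.24 m/s

97.24 m/s


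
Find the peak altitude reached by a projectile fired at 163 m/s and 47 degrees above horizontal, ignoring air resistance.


H = (v0*sin(theta))^2 / (2g) = (163*sin(47°))^2 / (2*9.81) = 724.3 m

724.3 m


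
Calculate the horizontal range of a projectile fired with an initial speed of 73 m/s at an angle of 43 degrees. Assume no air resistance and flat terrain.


R = v0^2 * sin(2*theta) / g = 73^2 * sin(2*43°) / 9.81 = 541.9 m

541.9 m


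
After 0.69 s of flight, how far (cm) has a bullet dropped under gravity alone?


drop = 0.5*g*t^2 = 0.5*9.81*0.69^2 = 2.33527 m ≈ 233.5 cm

233.5 cm


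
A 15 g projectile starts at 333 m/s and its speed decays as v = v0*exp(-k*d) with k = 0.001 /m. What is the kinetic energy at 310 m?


v = v0*exp(-k*d) = 333*exp(-0.001*310) = 244.238 m/s
E = 0.5*m*v^2 = 0.5*0.015*244.238^2 = 447.4 J

447.4 J


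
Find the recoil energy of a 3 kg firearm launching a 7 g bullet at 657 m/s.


v_r = m_p*v_p/m_gun = 0.007*657/3 = 1.533 m/s, E_r = 0.5*m_gun*v_r^2 = 0.5*3*1.533^2 = 3.525 J

3.525 J


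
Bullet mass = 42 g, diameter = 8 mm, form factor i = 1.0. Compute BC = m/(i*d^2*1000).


BC = m/(i*d^2*1000) = 42/(1.0 * 8^2 * 1000) = 0.0006563

0.0006563


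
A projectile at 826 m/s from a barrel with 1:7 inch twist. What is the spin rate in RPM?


twist_m = 7*0.0254 = 0.1778 m
spin = v/twist = 826/0.1778 = 4645.669 rev/s
RPM = spin*60 = 4645.669*60 ≈ 278740 RPM

278740 RPM


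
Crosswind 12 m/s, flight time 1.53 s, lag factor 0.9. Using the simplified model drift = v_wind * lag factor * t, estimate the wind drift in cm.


drift = v_wind * lag * t = 12 * 0.9 * 1.53 = 16.524 m ≈ 1652 cm

1652 cm


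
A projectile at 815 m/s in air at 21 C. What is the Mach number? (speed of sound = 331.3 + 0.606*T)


a = 331.3 + 0.606*(21) = 344.026 m/s
M = v/a = 815/344.026 = 2.369

2.369


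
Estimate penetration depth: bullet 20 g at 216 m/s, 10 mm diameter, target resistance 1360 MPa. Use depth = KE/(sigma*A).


A = pi*(d/2)^2 = pi*(10/2)^2 = 78.5398 mm^2
E = 0.5*m*v^2 = 0.5*0.02*216^2 = 466.56 J
depth = E/(sigma*A) = 466.56 J / (1360 MPa * 78.5398 mm^2) = 466.56/(1360 * 78.5398) m = 0.00436796 m ≈ 4.368 mm

4.368 mm


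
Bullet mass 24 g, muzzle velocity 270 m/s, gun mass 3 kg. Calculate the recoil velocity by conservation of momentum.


v_recoil = m_p * v_p / m_gun = 0.024 * 270 / 3 = 2.16 m/s

2.16 m/s


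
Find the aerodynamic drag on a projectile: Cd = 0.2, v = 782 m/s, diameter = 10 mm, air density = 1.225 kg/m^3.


A = pi*(d/2)^2 = pi*(10/2000)^2 = 7.85398e-05 m^2
Fd = 0.5*Cd*rho*A*v^2 = 0.5*0.2*1.225*7.85398e-05*782^2 = 5.884 N

5.884 N


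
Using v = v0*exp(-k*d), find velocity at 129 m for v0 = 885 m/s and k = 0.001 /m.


v = v0*exp(-k*d) = 885*exp(-0.001*129) = 777.9 m/s

777.9 m/s


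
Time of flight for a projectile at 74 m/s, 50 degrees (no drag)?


T = 2*v0*sin(theta)/g = 2*74*sin(50°)/9.81 = 11.56 s

11.56 s


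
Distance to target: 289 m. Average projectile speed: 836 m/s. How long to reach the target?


t = d/v = 289/836 = 0.3457 s

0.3457 s


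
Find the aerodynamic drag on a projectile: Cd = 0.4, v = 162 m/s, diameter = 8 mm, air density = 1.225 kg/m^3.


A = pi*(d/2)^2 = pi*(8/2000)^2 = 5.02655e-05 m^2
Fd = 0.5*Cd*rho*A*v^2 = 0.5*0.4*1.225*5.02655e-05*162^2 = 0.3232 N

0.3232 N


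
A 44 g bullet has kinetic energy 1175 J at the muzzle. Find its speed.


v = sqrt(2*E/m) = sqrt(2*1175/0.044) = 231.1 m/s

231.1 m/s


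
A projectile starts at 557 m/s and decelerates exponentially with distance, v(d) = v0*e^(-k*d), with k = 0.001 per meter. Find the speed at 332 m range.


v = v0*exp(-k*d) = 557*exp(-0.001*332) = 399.6 m/s

399.6 m/s


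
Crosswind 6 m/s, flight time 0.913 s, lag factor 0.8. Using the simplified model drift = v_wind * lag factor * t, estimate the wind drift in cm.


drift = v_wind * lag * t = 6 * 0.8 * 0.913 = 4.3824 m ≈ 438.2 cm

438.2 cm


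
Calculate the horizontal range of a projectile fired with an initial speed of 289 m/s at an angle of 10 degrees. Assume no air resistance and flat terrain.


R = v0^2 * sin(2*theta) / g = 289^2 * sin(2*10°) / 9.81 = 2912 m

2912 m


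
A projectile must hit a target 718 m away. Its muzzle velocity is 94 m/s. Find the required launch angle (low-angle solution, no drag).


sin(2*theta) = R*g/v0^2 = 718*9.81/94^2 = 0.797146, theta = arcsin(0.797146)/2 = 26.43°

26.43 degrees


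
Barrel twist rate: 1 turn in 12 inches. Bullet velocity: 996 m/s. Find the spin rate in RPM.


twist_m = 12*0.0254 = 0.3048 m
spin = v/twist = 996/0.3048 = 3267.717 rev/s
RPM = spin*60 = 3267.717*60 ≈ 196063 RPM

196063 RPM


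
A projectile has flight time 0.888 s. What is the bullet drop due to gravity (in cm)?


drop = 0.5*g*t^2 = 0.5*9.81*0.888^2 = 3.86781 m ≈ 386.8 cm

386.8 cm


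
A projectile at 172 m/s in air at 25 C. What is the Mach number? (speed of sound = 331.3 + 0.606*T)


a = 331.3 + 0.606*(25) = 346.45 m/s
M = v/a = 172/346.45 = 0.4965

0.4965


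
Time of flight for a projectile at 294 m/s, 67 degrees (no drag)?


T = 2*v0*sin(theta)/g = 2*294*sin(67°)/9.81 = 55.17 s

55.17 s


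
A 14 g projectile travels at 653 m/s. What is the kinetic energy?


E = 0.5*m*v^2 = 0.5*0.014*653^2 = 2985 J

2985 J


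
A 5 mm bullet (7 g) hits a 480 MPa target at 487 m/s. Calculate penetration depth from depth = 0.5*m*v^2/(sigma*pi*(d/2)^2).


A = pi*(d/2)^2 = pi*(5/2)^2 = 19.635 mm^2
E = 0.5*m*v^2 = 0.5*0.007*487^2 = 830.091 J
depth = E/(sigma*A) = 830.091 J / (480 MPa * 19.635 mm^2) = 830.091/(480 * 19.635) m = 0.0880754 m ≈ 88.08 mm

88.08 mm


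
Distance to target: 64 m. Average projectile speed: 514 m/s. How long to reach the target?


t = d/v = 64/514 = 0.1245 s

0.1245 s


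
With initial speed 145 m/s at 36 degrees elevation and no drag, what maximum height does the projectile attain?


H = (v0*sin(theta))^2 / (2g) = (145*sin(36°))^2 / (2*9.81) = 370.2 m

370.2 m


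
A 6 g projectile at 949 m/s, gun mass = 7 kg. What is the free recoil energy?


v_r = m_p*v_p/m_gun = 0.006*949/7 = 0.813429 m/s, E_r = 0.5*m_gun*v_r^2 = 0.5*7*0.813429^2 = 2.316 J

2.316 J


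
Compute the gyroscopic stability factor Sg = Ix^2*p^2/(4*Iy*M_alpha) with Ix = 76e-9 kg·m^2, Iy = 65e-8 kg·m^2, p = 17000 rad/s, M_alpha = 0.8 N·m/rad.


Sg = Ix^2 * p^2 / (4 * Iy * M_alpha) = (76e-9)^2 * 17000^2 / (4 * 65e-8 * 0.8) = 0.8025

0.8025


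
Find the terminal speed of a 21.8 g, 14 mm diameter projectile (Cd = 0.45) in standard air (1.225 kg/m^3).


A = pi*(d/2)^2 = pi*(14/2000)^2 = 1.53938e-04 m^2
vt = sqrt(2mg/(Cd*rho*A)) = sqrt(2*0.0218*9.81/(0.45 * 1.225 * 1.53938e-04)) = 71 m/s

71 m/s


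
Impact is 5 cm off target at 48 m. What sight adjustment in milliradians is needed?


1 mrad subtends 1 cm per 10 m of range, so adj = error_cm / (dist_m / 10) = 5 / (48/10) = 1.042 mrad

1.042 mrad


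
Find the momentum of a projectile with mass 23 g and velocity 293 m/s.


p = m*v = 0.023*293 = 6.739 kg·m/s

6.739 kg·m/s


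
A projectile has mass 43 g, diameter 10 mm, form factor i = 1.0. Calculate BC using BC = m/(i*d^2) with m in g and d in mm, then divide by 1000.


BC = m/(i*d^2*1000) = 43/(1.0 * 10^2 * 1000) = 0.00043

0.00043


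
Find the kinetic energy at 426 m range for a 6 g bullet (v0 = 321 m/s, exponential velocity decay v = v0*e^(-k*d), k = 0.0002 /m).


v = v0*exp(-k*d) = 321*exp(-0.0002*426) = 294.783 m/s
E = 0.5*m*v^2 = 0.5*0.006*294.783^2 = 260.7 J

260.7 J


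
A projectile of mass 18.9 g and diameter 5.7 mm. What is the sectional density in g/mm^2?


SD = m/d^2 = 18.9/5.7^2 = 0.5817 g/mm^2

0.5817 g/mm^2


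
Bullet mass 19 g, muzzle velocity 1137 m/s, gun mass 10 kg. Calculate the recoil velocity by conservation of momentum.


v_recoil = m_p * v_p / m_gun = 0.019 * 1137 / 10 = 2.16 m/s

2.16 m/s


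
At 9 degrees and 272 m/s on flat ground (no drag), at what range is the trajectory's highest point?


R = v0^2*sin(2*theta)/g = 272^2*sin(2*9°)/9.81 = 2330.51 m
apex_dist = R/2 = 2330.51/2 = 1165 m

1165 m


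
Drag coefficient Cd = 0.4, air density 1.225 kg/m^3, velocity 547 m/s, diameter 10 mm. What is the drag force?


A = pi*(d/2)^2 = pi*(10/2000)^2 = 7.85398e-05 m^2
Fd = 0.5*Cd*rho*A*v^2 = 0.5*0.4*1.225*7.85398e-05*547^2 = 5.757 N

5.757 N


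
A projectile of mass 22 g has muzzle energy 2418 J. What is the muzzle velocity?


v = sqrt(2*E/m) = sqrt(2*2418/0.022) = 468.8 m/s

468.8 m/s


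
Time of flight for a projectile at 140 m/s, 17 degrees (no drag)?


T = 2*v0*sin(theta)/g = 2*140*sin(17°)/9.81 = 8.345 s

8.345 s


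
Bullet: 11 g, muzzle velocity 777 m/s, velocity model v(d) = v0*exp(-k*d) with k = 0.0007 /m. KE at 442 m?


v = v0*exp(-k*d) = 777*exp(-0.0007*442) = 570.23 m/s
E = 0.5*m*v^2 = 0.5*0.011*570.23^2 = 1788 J

1788 J


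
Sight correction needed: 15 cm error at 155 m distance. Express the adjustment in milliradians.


1 mrad subtends 1 cm per 10 m of range, so adj = error_cm / (dist_m / 10) = 15 / (155/10) = 0.9677 mrad

0.9677 mrad


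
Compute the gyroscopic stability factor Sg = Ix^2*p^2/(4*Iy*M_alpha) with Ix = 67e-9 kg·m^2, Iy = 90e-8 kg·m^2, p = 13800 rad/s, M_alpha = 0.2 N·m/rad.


Sg = Ix^2 * p^2 / (4 * Iy * M_alpha) = (67e-9)^2 * 13800^2 / (4 * 90e-8 * 0.2) = 1.187

1.187


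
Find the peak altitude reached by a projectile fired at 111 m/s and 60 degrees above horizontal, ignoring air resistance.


H = (v0*sin(theta))^2 / (2g) = (111*sin(60°))^2 / (2*9.81) = 471 m

471 m


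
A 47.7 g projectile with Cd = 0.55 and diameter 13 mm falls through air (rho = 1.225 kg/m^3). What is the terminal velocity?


A = pi*(d/2)^2 = pi*(13/2000)^2 = 1.32732e-04 m^2
vt = sqrt(2mg/(Cd*rho*A)) = sqrt(2*0.0477*9.81/(0.55 * 1.225 * 1.32732e-04)) = 102.3 m/s

102.3 m/s


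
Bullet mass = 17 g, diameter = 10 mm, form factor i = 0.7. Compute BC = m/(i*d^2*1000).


BC = m/(i*d^2*1000) = 17/(0.7 * 10^2 * 1000) = 0.0002429

0.0002429


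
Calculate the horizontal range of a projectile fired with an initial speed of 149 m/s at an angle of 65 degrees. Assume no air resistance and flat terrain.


R = v0^2 * sin(2*theta) / g = 149^2 * sin(2*65°) / 9.81 = 1734 m

1734 m


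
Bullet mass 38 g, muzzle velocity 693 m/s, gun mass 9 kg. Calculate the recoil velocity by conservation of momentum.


v_recoil = m_p * v_p / m_gun = 0.038 * 693 / 9 = 2.926 m/s

2.926 m/s


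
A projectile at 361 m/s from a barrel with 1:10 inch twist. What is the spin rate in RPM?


twist_m = 10*0.0254 = 0.254 m
spin = v/twist = 361/0.254 = 1421.26 rev/s
RPM = spin*60 = 1421.26*60 ≈ 85276 RPM

85276 RPM


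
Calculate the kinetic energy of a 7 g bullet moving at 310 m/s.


E = 0.5*m*v^2 = 0.5*0.007*310^2 = 336.4 J

336.4 J


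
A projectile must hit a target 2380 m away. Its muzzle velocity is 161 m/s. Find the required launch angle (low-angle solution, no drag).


sin(2*theta) = R*g/v0^2 = 2380*9.81/161^2 = 0.900729, theta = arcsin(0.900729)/2 = 32.13°

32.13 degrees


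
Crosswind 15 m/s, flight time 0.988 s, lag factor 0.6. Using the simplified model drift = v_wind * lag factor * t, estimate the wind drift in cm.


drift = v_wind * lag * t = 15 * 0.6 * 0.988 = 8.892 m ≈ 889.2 cm

889.2 cm


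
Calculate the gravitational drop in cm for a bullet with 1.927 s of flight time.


drop = 0.5*g*t^2 = 0.5*9.81*1.927^2 = 18.2139 m ≈ 1821 cm

1821 cm


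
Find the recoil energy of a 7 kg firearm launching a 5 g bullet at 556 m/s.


v_r = m_p*v_p/m_gun = 0.005*556/7 = 0.397143 m/s, E_r = 0.5*m_gun*v_r^2 = 0.5*7*0.397143^2 = 0.552 J

0.552 J


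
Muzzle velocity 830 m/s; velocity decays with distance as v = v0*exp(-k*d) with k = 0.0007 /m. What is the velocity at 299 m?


v = v0*exp(-k*d) = 830*exp(-0.0007*299) = 673.3 m/s

673.3 m/s


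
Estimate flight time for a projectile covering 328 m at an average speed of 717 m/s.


t = d/v = 328/717 = 0.4575 s

0.4575 s


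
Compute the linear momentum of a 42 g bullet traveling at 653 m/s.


p = m*v = 0.042*653 = 27.43 kg·m/s

27.43 kg·m/s


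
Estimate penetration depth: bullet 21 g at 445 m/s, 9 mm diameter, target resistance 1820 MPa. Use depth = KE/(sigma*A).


A = pi*(d/2)^2 = pi*(9/2)^2 = 63.6173 mm^2
E = 0.5*m*v^2 = 0.5*0.021*445^2 = 2079.26 J
depth = E/(sigma*A) = 2079.26 J / (1820 MPa * 63.6173 mm^2) = 2079.26/(1820 * 63.6173) m = 0.0179582 m ≈ 17.96 mm

17.96 mm


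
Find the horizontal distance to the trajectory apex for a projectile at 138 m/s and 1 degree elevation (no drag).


R = v0^2*sin(2*theta)/g = 138^2*sin(2*1°)/9.81 = 67.7498 m
apex_dist = R/2 = 67.7498/2 = 33.87 m

33.87 m


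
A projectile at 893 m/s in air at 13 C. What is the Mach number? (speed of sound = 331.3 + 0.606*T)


a = 331.3 + 0.606*(13) = 339.178 m/s
M = v/a = 893/339.178 = 2.633

2.633


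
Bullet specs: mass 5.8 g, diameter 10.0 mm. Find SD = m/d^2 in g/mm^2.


SD = m/d^2 = 5.8/10.0^2 = 0.058 g/mm^2

0.058 g/mm^2


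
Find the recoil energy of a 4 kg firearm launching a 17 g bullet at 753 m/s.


v_r = m_p*v_p/m_gun = 0.017*753/4 = 3.20025 m/s, E_r = 0.5*m_gun*v_r^2 = 0.5*4*3.20025^2 = 20.48 J

20.48 J


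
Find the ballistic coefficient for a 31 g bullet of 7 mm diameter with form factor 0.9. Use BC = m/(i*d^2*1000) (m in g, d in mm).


BC = m/(i*d^2*1000) = 31/(0.9 * 7^2 * 1000) = 0.0007029

0.0007029


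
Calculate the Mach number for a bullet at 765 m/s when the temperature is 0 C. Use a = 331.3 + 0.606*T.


a = 331.3 + 0.606*(0) = 331.3 m/s
M = v/a = 765/331.3 = 2.309

2.309


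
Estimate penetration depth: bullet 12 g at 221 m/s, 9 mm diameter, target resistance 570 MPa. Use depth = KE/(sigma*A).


A = pi*(d/2)^2 = pi*(9/2)^2 = 63.6173 mm^2
E = 0.5*m*v^2 = 0.5*0.012*221^2 = 293.046 J
depth = E/(sigma*A) = 293.046 J / (570 MPa * 63.6173 mm^2) = 293.046/(570 * 63.6173) m = 0.00808139 m ≈ 8.081 mm

8.081 mm


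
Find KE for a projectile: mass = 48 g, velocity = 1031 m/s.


E = 0.5*m*v^2 = 0.5*0.048*1031^2 = 25511 J

25511 J


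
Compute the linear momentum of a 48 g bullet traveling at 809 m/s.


p = m*v = 0.048*809 = 38.83 kg·m/s

38.83 kg·m/s


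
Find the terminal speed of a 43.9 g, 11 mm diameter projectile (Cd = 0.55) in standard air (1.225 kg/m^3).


A = pi*(d/2)^2 = pi*(11/2000)^2 = 9.50332e-05 m^2
vt = sqrt(2mg/(Cd*rho*A)) = sqrt(2*0.0439*9.81/(0.55 * 1.225 * 9.50332e-05)) = 116 m/s

116 m/s


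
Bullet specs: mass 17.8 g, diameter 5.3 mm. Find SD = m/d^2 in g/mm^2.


SD = m/d^2 = 17.8/5.3^2 = 0.6337 g/mm^2

0.6337 g/mm^2


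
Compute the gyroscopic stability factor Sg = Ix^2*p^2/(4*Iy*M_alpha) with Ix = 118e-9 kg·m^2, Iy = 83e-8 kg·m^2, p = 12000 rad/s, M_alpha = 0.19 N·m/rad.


Sg = Ix^2 * p^2 / (4 * Iy * M_alpha) = (118e-9)^2 * 12000^2 / (4 * 83e-8 * 0.19) = 3.179

3.179


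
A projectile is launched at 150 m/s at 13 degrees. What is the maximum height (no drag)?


H = (v0*sin(theta))^2 / (2g) = (150*sin(13°))^2 / (2*9.81) = 58.03 m

58.03 m


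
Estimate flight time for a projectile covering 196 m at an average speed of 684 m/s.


t = d/v = 196/684 = 0.2865 s

0.2865 s


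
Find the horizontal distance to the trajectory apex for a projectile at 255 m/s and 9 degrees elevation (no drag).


R = v0^2*sin(2*theta)/g = 255^2*sin(2*9°)/9.81 = 2048.3 m
apex_dist = R/2 = 2048.3/2 = 1024 m

1024 m


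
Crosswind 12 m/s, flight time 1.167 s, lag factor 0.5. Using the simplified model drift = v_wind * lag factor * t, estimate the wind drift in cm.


drift = v_wind * lag * t = 12 * 0.5 * 1.167 = 7.002 m ≈ 700.2 cm

700.2 cm


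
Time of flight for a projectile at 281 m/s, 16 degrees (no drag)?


T = 2*v0*sin(theta)/g = 2*281*sin(16°)/9.81 = 15.79 s

15.79 s


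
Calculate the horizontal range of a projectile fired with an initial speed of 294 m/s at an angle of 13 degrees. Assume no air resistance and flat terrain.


R = v0^2 * sin(2*theta) / g = 294^2 * sin(2*13°) / 9.81 = 3862 m

3862 m


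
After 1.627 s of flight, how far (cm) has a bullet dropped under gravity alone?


drop = 0.5*g*t^2 = 0.5*9.81*1.627^2 = 12.9842 m ≈ 1298 cm

1298 cm


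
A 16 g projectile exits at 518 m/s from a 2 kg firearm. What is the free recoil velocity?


v_recoil = m_p * v_p / m_gun = 0.016 * 518 / 2 = 4.144 m/s

4.144 m/s


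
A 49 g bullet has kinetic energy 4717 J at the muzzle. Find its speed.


v = sqrt(2*E/m) = sqrt(2*4717/0.049) = 438.8 m/s

438.8 m/s


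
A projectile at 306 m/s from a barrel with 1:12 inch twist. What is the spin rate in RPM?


twist_m = 12*0.0254 = 0.3048 m
spin = v/twist = 306/0.3048 = 1003.937 rev/s
RPM = spin*60 = 1003.937*60 ≈ 60236 RPM

60236 RPM


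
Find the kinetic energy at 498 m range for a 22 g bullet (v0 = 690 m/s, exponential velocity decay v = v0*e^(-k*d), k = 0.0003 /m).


v = v0*exp(-k*d) = 690*exp(-0.0003*498) = 594.245 m/s
E = 0.5*m*v^2 = 0.5*0.022*594.245^2 = 3884 J

3884 J


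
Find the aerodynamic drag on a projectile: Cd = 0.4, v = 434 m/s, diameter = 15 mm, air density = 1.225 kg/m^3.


A = pi*(d/2)^2 = pi*(15/2000)^2 = 1.76715e-04 m^2
Fd = 0.5*Cd*rho*A*v^2 = 0.5*0.4*1.225*1.76715e-04*434^2 = 8.155 N

8.155 N


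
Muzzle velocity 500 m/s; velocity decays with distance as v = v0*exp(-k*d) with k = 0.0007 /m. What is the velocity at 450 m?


v = v0*exp(-k*d) = 500*exp(-0.0007*450) = 364.9 m/s

364.9 m/s


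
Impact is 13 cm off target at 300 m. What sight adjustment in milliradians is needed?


1 mrad subtends 1 cm per 10 m of range, so adj = error_cm / (dist_m / 10) = 13 / (300/10) = 0.4333 mrad

0.4333 mrad


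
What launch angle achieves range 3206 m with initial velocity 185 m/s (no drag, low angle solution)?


sin(2*theta) = R*g/v0^2 = 3206*9.81/185^2 = 0.918944, theta = arcsin(0.918944)/2 = 33.39°

33.39 degrees


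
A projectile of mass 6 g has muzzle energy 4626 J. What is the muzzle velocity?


v = sqrt(2*E/m) = sqrt(2*4626/0.006) = 1242 m/s

1242 m/s


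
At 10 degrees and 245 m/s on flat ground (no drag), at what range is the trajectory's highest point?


R = v0^2*sin(2*theta)/g = 245^2*sin(2*10°)/9.81 = 2092.74 m
apex_dist = R/2 = 2092.74/2 = 1046 m

1046 m


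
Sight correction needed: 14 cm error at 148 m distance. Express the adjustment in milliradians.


1 mrad subtends 1 cm per 10 m of range, so adj = error_cm / (dist_m / 10) = 14 / (148/10) = 0.9459 mrad

0.9459 mrad


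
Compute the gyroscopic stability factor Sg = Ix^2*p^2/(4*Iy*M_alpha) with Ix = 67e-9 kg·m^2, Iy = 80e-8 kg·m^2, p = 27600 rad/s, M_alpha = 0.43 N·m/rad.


Sg = Ix^2 * p^2 / (4 * Iy * M_alpha) = (67e-9)^2 * 27600^2 / (4 * 80e-8 * 0.43) = 2.485

2.485


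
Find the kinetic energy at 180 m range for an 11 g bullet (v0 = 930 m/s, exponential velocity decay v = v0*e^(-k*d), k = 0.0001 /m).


v = v0*exp(-k*d) = 930*exp(-0.0001*180) = 913.41 m/s
E = 0.5*m*v^2 = 0.5*0.011*913.41^2 = 4589 J

4589 J


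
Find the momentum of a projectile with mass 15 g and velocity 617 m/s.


p = m*v = 0.015*617 = 9.255 kg·m/s

9.255 kg·m/s


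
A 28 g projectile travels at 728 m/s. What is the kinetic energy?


E = 0.5*m*v^2 = 0.5*0.028*728^2 = 7420 J

7420 J


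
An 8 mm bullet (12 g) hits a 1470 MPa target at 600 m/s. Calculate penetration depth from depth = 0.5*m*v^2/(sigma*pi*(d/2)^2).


A = pi*(d/2)^2 = pi*(8/2)^2 = 50.2655 mm^2
E = 0.5*m*v^2 = 0.5*0.012*600^2 = 2160 J
depth = E/(sigma*A) = 2160 J / (1470 MPa * 50.2655 mm^2) = 2160/(1470 * 50.2655) m = 0.0292325 m ≈ 29.23 mm

29.23 mm


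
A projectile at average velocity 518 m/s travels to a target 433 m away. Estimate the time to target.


t = d/v = 433/518 = 0.8359 s

0.8359 s


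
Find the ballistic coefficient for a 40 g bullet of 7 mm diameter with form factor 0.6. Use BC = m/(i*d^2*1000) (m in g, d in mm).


BC = m/(i*d^2*1000) = 40/(0.6 * 7^2 * 1000) = 0.001361

0.001361


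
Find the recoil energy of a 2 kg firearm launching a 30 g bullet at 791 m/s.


v_r = m_p*v_p/m_gun = 0.03*791/2 = 11.865 m/s, E_r = 0.5*m_gun*v_r^2 = 0.5*2*11.865^2 = 140.8 J

140.8 J


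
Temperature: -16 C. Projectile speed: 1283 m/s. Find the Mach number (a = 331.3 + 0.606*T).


a = 331.3 + 0.606*(-16) = 321.604 m/s
M = v/a = 1283/321.604 = 3.989

3.989


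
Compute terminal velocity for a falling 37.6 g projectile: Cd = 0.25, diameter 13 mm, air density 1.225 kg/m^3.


A = pi*(d/2)^2 = pi*(13/2000)^2 = 1.32732e-04 m^2
vt = sqrt(2mg/(Cd*rho*A)) = sqrt(2*0.0376*9.81/(0.25 * 1.225 * 1.32732e-04)) = 134.7 m/s

134.7 m/s


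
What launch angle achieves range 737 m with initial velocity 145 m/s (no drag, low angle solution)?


sin(2*theta) = R*g/v0^2 = 737*9.81/145^2 = 0.343875, theta = arcsin(0.343875)/2 = 10.06°

10.06 degrees


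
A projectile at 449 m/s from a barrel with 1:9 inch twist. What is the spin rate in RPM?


twist_m = 9*0.0254 = 0.2286 m
spin = v/twist = 449/0.2286 = 1964.129 rev/s
RPM = spin*60 = 1964.129*60 ≈ 117848 RPM

117848 RPM


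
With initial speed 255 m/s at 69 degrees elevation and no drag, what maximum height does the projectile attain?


H = (v0*sin(theta))^2 / (2g) = (255*sin(69°))^2 / (2*9.81) = 2889 m

2889 m


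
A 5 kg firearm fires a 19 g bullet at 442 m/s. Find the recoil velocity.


v_recoil = m_p * v_p / m_gun = 0.019 * 442 / 5 = 1.68 m/s

1.68 m/s


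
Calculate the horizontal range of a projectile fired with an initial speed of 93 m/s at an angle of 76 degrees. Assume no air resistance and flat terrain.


R = v0^2 * sin(2*theta) / g = 93^2 * sin(2*76°) / 9.81 = 413.9 m

413.9 m


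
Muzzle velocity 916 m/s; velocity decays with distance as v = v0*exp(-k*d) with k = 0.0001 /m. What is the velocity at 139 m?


v = v0*exp(-k*d) = 916*exp(-0.0001*139) = 903.4 m/s

903.4 m/s


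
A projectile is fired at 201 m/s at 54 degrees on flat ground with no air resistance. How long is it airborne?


T = 2*v0*sin(theta)/g = 2*201*sin(54°)/9.81 = 33.15 s

33.15 s


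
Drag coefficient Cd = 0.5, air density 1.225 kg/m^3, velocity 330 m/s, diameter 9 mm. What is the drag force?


A = pi*(d/2)^2 = pi*(9/2000)^2 = 6.36173e-05 m^2
Fd = 0.5*Cd*rho*A*v^2 = 0.5*0.5*1.225*6.36173e-05*330^2 = 2.122 N

2.122 N


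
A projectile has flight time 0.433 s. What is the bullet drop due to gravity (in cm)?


drop = 0.5*g*t^2 = 0.5*9.81*0.433^2 = 0.919634 m ≈ 91.96 cm

91.96 cm


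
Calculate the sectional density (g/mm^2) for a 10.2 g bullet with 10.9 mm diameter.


SD = m/d^2 = 10.2/10.9^2 = 0.08585 g/mm^2

0.08585 g/mm^2


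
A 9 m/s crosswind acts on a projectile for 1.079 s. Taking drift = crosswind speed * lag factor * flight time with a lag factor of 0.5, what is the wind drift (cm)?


drift = v_wind * lag * t = 9 * 0.5 * 1.079 = 4.8555 m ≈ 485.6 cm

485.6 cm


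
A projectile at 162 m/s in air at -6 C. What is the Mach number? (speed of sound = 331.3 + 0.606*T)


a = 331.3 + 0.606*(-6) = 327.664 m/s
M = v/a = 162/327.664 = 0.4944

0.4944


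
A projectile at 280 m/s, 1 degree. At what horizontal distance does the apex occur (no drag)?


R = v0^2*sin(2*theta)/g = 280^2*sin(2*1°)/9.81 = 278.911 m
apex_dist = R/2 = 278.911/2 = 139.5 m

139.5 m


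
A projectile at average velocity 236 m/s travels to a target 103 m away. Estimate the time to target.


t = d/v = 103/236 = 0.4364 s

0.4364 s


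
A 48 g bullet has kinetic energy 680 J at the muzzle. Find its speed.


v = sqrt(2*E/m) = sqrt(2*680/0.048) = 168.3 m/s

168.3 m/s


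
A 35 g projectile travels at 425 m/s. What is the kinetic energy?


E = 0.5*m*v^2 = 0.5*0.035*425^2 = 3161 J

3161 J


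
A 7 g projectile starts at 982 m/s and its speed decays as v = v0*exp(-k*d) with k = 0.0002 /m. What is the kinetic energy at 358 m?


v = v0*exp(-k*d) = 982*exp(-0.0002*358) = 914.147 m/s
E = 0.5*m*v^2 = 0.5*0.007*914.147^2 = 2925 J

2925 J


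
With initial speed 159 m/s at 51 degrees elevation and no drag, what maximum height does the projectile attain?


H = (v0*sin(theta))^2 / (2g) = (159*sin(51°))^2 / (2*9.81) = 778.2 m

778.2 m


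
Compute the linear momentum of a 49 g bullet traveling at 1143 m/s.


p = m*v = 0.049*1143 = 56.01 kg·m/s

56.01 kg·m/s


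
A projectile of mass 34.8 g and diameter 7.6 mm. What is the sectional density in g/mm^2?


SD = m/d^2 = 34.8/7.6^2 = 0.6025 g/mm^2

0.6025 g/mm^2


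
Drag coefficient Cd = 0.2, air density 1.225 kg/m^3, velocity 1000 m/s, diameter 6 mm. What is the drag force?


A = pi*(d/2)^2 = pi*(6/2000)^2 = 2.82743e-05 m^2
Fd = 0.5*Cd*rho*A*v^2 = 0.5*0.2*1.225*2.82743e-05*1000^2 = 3.464 N

3.464 N


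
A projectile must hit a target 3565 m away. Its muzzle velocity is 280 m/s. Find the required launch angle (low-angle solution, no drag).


sin(2*theta) = R*g/v0^2 = 3565*9.81/280^2 = 0.44608, theta = arcsin(0.44608)/2 = 13.25°

13.25 degrees


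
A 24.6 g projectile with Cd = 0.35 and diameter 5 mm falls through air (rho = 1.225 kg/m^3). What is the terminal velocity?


A = pi*(d/2)^2 = pi*(5/2000)^2 = 1.96350e-05 m^2
vt = sqrt(2mg/(Cd*rho*A)) = sqrt(2*0.0246*9.81/(0.35 * 1.225 * 1.96350e-05)) = 239.4 m/s

239.4 m/s


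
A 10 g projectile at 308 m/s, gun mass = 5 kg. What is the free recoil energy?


v_r = m_p*v_p/m_gun = 0.01*308/5 = 0.616 m/s, E_r = 0.5*m_gun*v_r^2 = 0.5*5*0.616^2 = 0.9486 J

0.9486 J


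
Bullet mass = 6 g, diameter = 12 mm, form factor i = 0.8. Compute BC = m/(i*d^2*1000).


BC = m/(i*d^2*1000) = 6/(0.8 * 12^2 * 1000) = 5.208e-05

5.208e-05


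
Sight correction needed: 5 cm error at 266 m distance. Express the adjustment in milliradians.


1 mrad subtends 1 cm per 10 m of range, so adj = error_cm / (dist_m / 10) = 5 / (266/10) = 0.188 mrad

0.188 mrad


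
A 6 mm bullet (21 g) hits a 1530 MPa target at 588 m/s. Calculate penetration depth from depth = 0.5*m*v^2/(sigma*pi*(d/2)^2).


A = pi*(d/2)^2 = pi*(6/2)^2 = 28.2743 mm^2
E = 0.5*m*v^2 = 0.5*0.021*588^2 = 3630.31 J
depth = E/(sigma*A) = 3630.31 J / (1530 MPa * 28.2743 mm^2) = 3630.31/(1530 * 28.2743) m = 0.083919 m ≈ 83.92 mm

83.92 mm


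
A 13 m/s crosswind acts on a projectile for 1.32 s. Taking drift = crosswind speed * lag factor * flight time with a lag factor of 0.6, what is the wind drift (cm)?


drift = v_wind * lag * t = 13 * 0.6 * 1.32 = 10.296 m ≈ 1030 cm

1030 cm


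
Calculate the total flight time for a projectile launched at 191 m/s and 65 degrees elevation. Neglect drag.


T = 2*v0*sin(theta)/g = 2*191*sin(65°)/9.81 = 35.29 s

35.29 s
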